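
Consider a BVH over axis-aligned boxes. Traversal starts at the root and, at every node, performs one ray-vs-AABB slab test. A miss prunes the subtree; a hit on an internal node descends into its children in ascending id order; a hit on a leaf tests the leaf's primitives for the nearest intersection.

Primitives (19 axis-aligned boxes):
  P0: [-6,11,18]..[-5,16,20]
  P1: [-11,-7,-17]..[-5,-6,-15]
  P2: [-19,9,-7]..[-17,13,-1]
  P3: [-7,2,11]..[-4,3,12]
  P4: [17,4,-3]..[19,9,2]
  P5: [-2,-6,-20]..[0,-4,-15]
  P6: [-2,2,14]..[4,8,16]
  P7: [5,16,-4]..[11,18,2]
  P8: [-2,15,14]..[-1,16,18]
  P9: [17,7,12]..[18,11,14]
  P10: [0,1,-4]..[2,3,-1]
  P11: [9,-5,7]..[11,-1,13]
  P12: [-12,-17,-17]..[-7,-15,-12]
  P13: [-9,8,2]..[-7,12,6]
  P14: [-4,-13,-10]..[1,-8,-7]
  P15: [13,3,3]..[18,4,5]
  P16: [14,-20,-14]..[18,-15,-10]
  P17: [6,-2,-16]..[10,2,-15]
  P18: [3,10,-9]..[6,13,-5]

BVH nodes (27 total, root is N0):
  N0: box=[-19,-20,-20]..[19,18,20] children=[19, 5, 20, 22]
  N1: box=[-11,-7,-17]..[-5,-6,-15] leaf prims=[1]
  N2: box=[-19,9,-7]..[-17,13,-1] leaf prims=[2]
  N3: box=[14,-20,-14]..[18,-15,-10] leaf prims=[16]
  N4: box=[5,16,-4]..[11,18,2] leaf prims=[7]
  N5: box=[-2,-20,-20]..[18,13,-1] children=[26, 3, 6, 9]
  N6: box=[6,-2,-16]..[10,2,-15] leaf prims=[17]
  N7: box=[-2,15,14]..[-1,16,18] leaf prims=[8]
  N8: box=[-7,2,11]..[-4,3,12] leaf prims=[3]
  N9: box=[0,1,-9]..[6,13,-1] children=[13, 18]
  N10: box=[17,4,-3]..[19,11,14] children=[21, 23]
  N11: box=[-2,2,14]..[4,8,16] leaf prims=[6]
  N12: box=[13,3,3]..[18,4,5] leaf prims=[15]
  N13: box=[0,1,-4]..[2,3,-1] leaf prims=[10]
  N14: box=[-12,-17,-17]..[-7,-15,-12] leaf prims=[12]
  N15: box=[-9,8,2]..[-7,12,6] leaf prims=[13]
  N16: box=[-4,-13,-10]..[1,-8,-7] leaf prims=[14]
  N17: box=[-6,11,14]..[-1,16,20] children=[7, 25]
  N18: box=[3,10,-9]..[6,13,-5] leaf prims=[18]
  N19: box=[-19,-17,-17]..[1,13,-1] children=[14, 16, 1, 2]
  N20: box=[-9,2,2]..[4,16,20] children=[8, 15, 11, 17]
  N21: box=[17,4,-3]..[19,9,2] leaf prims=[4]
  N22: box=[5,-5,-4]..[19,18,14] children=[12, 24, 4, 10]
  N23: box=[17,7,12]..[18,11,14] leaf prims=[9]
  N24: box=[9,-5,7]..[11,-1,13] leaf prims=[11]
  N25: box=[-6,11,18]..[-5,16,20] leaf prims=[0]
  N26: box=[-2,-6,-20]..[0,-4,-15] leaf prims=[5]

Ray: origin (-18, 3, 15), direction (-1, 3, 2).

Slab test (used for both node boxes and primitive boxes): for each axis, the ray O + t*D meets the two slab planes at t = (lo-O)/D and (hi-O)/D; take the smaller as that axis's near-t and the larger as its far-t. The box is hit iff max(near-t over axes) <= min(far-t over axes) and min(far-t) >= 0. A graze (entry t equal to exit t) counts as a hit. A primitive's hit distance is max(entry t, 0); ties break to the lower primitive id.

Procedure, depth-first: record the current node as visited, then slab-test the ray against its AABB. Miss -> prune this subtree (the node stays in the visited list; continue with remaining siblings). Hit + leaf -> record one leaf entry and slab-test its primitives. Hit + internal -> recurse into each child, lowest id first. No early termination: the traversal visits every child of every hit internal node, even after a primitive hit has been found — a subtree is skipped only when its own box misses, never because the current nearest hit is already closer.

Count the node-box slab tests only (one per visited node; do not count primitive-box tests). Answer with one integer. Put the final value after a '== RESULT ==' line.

Trace the traversal:
N0 x:[-37,1] y:[-23/3,5] z:[-35/2,5/2] -> hit [-23/3,1], descend [5, 19, 20, 22]
  N5 x:[-36,-16] y:[-23/3,10/3] z:[-35/2,-8] -> miss, prune
  N19 x:[-19,1] y:[-20/3,10/3] z:[-16,-8] -> miss, prune
  N20 x:[-22,-9] y:[-1/3,13/3] z:[-13/2,5/2] -> miss, prune
  N22 x:[-37,-23] y:[-8/3,5] z:[-19/2,-1/2] -> miss, prune

Visited [0, 5, 19, 20, 22]. Tests: 5 box, 0 leaf. Nearest: miss.

== RESULT ==
5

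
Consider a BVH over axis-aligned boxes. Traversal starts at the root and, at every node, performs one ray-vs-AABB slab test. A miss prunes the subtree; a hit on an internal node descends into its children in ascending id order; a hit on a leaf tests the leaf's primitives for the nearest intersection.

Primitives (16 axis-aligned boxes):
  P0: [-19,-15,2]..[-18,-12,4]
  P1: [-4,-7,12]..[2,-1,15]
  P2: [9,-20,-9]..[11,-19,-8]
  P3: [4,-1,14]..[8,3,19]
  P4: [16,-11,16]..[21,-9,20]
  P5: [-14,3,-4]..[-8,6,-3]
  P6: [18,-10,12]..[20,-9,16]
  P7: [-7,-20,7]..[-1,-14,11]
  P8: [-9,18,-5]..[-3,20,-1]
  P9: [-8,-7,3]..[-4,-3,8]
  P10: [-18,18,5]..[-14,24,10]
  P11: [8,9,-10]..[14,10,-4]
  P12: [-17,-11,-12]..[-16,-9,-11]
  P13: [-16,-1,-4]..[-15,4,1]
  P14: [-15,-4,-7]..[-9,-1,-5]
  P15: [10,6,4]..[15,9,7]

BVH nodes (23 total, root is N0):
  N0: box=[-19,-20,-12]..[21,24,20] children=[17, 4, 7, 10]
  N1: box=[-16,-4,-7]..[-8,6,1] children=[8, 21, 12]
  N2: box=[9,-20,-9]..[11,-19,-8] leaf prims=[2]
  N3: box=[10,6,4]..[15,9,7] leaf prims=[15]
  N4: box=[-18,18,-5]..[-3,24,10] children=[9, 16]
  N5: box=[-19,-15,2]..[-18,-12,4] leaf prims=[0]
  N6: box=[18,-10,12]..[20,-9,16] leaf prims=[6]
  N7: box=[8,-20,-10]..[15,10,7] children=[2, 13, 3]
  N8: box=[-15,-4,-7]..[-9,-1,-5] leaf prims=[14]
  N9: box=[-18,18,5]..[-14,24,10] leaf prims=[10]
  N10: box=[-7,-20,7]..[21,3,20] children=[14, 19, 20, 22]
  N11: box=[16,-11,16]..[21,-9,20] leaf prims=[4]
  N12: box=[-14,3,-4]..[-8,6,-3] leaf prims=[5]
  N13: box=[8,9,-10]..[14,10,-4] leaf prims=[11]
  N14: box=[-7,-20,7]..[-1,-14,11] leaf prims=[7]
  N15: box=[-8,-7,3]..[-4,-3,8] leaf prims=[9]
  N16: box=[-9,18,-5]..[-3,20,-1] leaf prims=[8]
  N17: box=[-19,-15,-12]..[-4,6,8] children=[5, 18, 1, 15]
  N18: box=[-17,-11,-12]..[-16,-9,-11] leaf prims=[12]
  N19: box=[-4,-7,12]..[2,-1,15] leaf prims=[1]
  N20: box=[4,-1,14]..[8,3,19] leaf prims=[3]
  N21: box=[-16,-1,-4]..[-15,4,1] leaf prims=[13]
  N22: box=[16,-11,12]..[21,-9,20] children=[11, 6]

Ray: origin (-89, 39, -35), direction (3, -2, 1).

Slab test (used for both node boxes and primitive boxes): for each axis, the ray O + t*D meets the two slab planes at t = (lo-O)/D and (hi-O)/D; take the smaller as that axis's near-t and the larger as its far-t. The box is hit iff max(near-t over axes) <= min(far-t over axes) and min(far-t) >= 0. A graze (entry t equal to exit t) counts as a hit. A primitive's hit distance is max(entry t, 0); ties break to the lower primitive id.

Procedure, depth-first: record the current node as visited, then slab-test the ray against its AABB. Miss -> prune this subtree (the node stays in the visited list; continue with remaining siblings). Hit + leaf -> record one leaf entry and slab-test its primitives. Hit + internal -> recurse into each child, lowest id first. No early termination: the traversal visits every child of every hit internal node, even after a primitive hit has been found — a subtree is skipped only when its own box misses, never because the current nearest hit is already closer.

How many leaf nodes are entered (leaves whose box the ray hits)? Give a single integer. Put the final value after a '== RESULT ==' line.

Traverse from the root:
N0 x:[70/3,110/3] y:[15/2,59/2] z:[23,55] -> hit [70/3,59/2], descend [4, 7, 10, 17]
  N4 x:[71/3,86/3] y:[15/2,21/2] z:[30,45] -> miss, prune
  N7 x:[97/3,104/3] y:[29/2,59/2] z:[25,42] -> miss, prune
  N10 x:[82/3,110/3] y:[18,59/2] z:[42,55] -> miss, prune
  N17 x:[70/3,85/3] y:[33/2,27] z:[23,43] -> hit [70/3,27], descend [1, 5, 15, 18]
    N1 x:[73/3,27] y:[33/2,43/2] z:[28,36] -> miss, prune
    N5 x:[70/3,71/3] y:[51/2,27] z:[37,39] -> miss, prune
    N15 x:[27,85/3] y:[21,23] z:[38,43] -> miss, prune
    N18 x:[24,73/3] y:[24,25] z:[23,24] -> hit [24,24] leaf, test {P12@t=24}

order=[0, 4, 7, 10, 17, 1, 5, 15, 18]  |boxes|=9  |leaves|=1  hit=P12

== RESULT ==
1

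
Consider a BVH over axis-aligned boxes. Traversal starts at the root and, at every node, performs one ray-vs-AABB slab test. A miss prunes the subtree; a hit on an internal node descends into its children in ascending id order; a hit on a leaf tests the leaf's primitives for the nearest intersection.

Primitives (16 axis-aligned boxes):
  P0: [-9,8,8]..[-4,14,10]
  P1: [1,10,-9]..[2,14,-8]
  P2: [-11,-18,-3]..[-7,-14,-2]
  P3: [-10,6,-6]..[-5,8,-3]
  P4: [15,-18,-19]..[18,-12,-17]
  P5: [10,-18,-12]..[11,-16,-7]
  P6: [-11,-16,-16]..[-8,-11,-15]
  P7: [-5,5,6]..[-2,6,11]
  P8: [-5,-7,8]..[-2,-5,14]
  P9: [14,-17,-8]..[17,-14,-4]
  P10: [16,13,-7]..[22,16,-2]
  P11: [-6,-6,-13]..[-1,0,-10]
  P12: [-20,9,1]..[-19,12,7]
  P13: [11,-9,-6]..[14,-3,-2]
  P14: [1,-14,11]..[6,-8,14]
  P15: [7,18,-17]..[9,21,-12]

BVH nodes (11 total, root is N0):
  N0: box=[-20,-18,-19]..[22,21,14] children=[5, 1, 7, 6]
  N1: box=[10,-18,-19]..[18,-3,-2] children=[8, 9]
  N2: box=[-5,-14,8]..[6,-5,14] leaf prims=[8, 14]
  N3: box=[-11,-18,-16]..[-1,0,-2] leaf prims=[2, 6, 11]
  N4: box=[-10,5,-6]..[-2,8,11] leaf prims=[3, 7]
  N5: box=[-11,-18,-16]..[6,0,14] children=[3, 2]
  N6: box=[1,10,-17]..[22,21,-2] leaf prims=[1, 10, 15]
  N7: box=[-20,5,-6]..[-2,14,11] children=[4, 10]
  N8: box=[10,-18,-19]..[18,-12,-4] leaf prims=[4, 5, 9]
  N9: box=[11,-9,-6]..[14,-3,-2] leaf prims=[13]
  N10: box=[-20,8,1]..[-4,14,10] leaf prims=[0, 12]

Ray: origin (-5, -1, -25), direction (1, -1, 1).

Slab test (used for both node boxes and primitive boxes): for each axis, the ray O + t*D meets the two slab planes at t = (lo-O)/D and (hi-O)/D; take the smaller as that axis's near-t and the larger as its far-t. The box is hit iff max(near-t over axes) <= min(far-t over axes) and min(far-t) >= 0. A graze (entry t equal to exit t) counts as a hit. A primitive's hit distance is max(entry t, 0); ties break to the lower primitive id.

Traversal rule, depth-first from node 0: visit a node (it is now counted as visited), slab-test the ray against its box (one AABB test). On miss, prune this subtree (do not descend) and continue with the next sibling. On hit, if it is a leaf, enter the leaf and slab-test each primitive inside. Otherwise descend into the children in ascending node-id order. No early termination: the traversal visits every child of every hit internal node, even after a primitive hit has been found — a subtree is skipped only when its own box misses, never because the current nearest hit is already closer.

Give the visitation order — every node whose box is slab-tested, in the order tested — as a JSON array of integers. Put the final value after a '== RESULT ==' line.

Walk:
N0 x:[-15,27] y:[-22,17] z:[6,39] -> hit [6,17], descend [1, 5, 6, 7]
  N1 x:[15,23] y:[2,17] z:[6,23] -> hit [15,17], descend [8, 9]
    N8 x:[15,23] y:[11,17] z:[6,21] -> hit [15,17] leaf, test {P4(miss), P5@t=15, P9(miss)}
    N9 x:[16,19] y:[2,8] z:[19,23] -> miss, prune
  N5 x:[-6,11] y:[-1,17] z:[9,39] -> hit [9,11], descend [2, 3]
    N2 x:[0,11] y:[4,13] z:[33,39] -> miss, prune
    N3 x:[-6,4] y:[-1,17] z:[9,23] -> miss, prune
  N6 x:[6,27] y:[-22,-11] z:[8,23] -> miss, prune
  N7 x:[-15,3] y:[-15,-6] z:[19,36] -> miss, prune

order=[0, 1, 8, 9, 5, 2, 3, 6, 7]  |boxes|=9  |leaves|=1  hit=P5

== RESULT ==
[0, 1, 8, 9, 5, 2, 3, 6, 7]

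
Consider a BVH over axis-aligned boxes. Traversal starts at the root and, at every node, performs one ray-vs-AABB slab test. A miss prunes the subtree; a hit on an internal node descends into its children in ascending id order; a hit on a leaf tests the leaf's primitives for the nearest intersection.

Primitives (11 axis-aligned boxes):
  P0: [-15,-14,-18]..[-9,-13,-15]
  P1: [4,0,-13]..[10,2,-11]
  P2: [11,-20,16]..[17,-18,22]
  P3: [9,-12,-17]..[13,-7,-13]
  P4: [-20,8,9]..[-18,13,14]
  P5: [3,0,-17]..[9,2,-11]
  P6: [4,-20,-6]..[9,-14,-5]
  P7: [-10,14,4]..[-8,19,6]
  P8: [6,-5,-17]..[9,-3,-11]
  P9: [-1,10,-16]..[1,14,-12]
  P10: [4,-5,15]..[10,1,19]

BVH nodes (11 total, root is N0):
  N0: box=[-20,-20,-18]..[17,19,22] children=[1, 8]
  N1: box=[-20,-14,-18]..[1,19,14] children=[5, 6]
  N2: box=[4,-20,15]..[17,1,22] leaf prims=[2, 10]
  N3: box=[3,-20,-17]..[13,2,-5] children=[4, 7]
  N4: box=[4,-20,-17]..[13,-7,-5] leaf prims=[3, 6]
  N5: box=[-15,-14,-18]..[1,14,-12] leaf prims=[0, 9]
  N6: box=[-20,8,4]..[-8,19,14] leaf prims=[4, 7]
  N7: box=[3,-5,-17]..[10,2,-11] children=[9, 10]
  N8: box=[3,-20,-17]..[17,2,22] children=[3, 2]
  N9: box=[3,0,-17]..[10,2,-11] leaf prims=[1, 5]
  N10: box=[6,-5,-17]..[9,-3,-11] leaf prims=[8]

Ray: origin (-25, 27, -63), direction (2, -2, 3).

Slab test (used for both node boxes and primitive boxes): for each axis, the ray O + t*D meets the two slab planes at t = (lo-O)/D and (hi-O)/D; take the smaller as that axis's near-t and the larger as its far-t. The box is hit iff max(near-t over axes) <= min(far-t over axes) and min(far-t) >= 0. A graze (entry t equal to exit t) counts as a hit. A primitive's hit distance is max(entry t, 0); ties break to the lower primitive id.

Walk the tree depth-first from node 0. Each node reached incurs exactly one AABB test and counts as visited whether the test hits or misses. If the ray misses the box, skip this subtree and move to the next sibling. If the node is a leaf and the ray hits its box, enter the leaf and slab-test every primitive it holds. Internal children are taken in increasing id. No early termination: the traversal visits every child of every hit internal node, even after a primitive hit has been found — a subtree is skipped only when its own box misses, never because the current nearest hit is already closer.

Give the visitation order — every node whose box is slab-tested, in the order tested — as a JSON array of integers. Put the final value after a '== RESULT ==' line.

Traverse from the root:
N0 x:[5/2,21] y:[4,47/2] z:[15,85/3] -> hit [15,21], descend [1, 8]
  N1 x:[5/2,13] y:[4,41/2] z:[15,77/3] -> miss, prune
  N8 x:[14,21] y:[25/2,47/2] z:[46/3,85/3] -> hit [46/3,21], descend [2, 3]
    N2 x:[29/2,21] y:[13,47/2] z:[26,85/3] -> miss, prune
    N3 x:[14,19] y:[25/2,47/2] z:[46/3,58/3] -> hit [46/3,19], descend [4, 7]
      N4 x:[29/2,19] y:[17,47/2] z:[46/3,58/3] -> hit [17,19] leaf, test {P3(miss), P6(miss)}
      N7 x:[14,35/2] y:[25/2,16] z:[46/3,52/3] -> hit [46/3,16], descend [9, 10]
        N9 x:[14,35/2] y:[25/2,27/2] z:[46/3,52/3] -> miss, prune
        N10 x:[31/2,17] y:[15,16] z:[46/3,52/3] -> hit [31/2,16] leaf, test {P8@t=31/2}

order=[0, 1, 8, 2, 3, 4, 7, 9, 10]  |boxes|=9  |leaves|=2  hit=P8

== RESULT ==
[0, 1, 8, 2, 3, 4, 7, 9, 10]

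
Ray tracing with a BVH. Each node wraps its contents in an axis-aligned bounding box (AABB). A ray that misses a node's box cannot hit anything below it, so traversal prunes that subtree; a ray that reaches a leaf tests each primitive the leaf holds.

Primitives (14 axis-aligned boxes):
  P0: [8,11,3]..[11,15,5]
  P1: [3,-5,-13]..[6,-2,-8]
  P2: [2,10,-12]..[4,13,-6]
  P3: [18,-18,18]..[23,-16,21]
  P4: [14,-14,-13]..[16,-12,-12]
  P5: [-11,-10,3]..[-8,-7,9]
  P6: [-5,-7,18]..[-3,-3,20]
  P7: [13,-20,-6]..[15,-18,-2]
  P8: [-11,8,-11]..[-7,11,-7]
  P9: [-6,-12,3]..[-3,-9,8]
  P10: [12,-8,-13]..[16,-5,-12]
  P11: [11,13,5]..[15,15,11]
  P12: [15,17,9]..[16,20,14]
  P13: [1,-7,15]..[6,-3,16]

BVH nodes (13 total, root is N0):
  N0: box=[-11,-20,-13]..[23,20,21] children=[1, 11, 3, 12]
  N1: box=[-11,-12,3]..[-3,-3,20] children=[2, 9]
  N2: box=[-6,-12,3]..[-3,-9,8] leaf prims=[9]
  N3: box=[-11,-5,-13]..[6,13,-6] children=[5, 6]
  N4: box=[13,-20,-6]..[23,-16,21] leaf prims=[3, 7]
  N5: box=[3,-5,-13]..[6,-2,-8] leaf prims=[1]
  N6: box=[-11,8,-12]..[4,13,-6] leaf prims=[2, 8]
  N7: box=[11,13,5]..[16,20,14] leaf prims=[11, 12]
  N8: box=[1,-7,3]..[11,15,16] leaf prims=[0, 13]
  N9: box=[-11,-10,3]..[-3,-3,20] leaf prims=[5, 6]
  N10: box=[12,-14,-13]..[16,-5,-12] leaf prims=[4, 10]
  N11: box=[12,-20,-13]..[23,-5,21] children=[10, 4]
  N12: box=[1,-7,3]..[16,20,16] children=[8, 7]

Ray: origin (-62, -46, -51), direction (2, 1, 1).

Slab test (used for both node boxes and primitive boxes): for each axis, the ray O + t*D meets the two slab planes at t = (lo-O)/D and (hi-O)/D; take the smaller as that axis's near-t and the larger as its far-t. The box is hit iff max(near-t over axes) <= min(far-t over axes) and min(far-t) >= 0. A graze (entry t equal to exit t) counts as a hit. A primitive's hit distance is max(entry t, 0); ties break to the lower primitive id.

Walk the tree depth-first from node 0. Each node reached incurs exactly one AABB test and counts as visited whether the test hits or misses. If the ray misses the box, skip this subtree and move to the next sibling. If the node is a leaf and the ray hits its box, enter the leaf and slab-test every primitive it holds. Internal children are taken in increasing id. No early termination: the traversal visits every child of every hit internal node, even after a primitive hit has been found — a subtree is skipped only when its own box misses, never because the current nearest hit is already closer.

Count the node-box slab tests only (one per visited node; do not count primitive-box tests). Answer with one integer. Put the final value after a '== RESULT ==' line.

Trace the traversal:
N0 x:[51/2,85/2] y:[26,66] z:[38,72] -> hit [38,85/2], descend [1, 3, 11, 12]
  N1 x:[51/2,59/2] y:[34,43] z:[54,71] -> miss, prune
  N3 x:[51/2,34] y:[41,59] z:[38,45] -> miss, prune
  N11 x:[37,85/2] y:[26,41] z:[38,72] -> hit [38,41], descend [4, 10]
    N4 x:[75/2,85/2] y:[26,30] z:[45,72] -> miss, prune
    N10 x:[37,39] y:[32,41] z:[38,39] -> hit [38,39] leaf, test {P4(miss), P10@t=38}
  N12 x:[63/2,39] y:[39,66] z:[54,67] -> miss, prune

7 AABB tests over nodes [0, 1, 3, 11, 4, 10, 12]; 1 leaf entered; closest P10.

== RESULT ==
7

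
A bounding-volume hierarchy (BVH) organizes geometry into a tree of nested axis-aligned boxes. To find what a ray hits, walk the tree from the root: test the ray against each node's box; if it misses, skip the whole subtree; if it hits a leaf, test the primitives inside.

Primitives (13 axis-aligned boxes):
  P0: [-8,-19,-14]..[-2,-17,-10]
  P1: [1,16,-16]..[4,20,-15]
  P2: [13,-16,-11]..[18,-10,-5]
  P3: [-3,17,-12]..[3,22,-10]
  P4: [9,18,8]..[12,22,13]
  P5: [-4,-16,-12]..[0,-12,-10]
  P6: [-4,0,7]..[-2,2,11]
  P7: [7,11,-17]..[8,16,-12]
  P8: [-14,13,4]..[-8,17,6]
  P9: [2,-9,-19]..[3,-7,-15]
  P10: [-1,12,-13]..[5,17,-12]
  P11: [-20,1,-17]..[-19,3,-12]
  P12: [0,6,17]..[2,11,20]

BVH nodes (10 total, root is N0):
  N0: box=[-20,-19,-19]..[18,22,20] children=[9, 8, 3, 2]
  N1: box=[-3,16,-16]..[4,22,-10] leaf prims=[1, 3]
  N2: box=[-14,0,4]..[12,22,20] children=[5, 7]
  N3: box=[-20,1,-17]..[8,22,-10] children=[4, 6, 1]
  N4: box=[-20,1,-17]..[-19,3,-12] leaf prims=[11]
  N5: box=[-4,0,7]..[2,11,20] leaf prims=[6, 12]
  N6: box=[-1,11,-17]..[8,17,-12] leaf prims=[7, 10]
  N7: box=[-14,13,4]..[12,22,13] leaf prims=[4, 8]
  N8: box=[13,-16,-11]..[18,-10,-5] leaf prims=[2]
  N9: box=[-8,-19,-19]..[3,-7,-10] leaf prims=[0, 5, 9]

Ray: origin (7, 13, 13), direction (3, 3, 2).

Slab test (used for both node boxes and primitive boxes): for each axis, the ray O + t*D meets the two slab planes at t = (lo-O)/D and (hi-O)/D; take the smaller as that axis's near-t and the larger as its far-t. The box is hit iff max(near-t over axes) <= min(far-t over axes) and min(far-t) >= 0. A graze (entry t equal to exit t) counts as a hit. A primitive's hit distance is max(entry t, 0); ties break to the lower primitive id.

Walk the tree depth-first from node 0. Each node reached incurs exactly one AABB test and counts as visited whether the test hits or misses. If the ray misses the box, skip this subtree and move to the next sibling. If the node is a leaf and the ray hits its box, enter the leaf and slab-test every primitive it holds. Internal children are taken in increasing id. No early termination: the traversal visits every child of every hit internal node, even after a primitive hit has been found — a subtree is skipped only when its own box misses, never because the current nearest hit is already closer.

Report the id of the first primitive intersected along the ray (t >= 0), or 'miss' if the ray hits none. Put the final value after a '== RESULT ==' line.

Trace the traversal:
N0 x:[-9,11/3] y:[-32/3,3] z:[-16,7/2] -> hit [-9,3], descend [2, 3, 8, 9]
  N2 x:[-7,5/3] y:[-13/3,3] z:[-9/2,7/2] -> hit [-13/3,5/3], descend [5, 7]
    N5 x:[-11/3,-5/3] y:[-13/3,-2/3] z:[-3,7/2] -> miss, prune
    N7 x:[-7,5/3] y:[0,3] z:[-9/2,0] -> hit [0,0] leaf, test {P4(miss), P8(miss)}
  N3 x:[-9,1/3] y:[-4,3] z:[-15,-23/2] -> miss, prune
  N8 x:[2,11/3] y:[-29/3,-23/3] z:[-12,-9] -> miss, prune
  N9 x:[-5,-4/3] y:[-32/3,-20/3] z:[-16,-23/2] -> miss, prune

order=[0, 2, 5, 7, 3, 8, 9]  |boxes|=7  |leaves|=1  hit=miss

== RESULT ==
miss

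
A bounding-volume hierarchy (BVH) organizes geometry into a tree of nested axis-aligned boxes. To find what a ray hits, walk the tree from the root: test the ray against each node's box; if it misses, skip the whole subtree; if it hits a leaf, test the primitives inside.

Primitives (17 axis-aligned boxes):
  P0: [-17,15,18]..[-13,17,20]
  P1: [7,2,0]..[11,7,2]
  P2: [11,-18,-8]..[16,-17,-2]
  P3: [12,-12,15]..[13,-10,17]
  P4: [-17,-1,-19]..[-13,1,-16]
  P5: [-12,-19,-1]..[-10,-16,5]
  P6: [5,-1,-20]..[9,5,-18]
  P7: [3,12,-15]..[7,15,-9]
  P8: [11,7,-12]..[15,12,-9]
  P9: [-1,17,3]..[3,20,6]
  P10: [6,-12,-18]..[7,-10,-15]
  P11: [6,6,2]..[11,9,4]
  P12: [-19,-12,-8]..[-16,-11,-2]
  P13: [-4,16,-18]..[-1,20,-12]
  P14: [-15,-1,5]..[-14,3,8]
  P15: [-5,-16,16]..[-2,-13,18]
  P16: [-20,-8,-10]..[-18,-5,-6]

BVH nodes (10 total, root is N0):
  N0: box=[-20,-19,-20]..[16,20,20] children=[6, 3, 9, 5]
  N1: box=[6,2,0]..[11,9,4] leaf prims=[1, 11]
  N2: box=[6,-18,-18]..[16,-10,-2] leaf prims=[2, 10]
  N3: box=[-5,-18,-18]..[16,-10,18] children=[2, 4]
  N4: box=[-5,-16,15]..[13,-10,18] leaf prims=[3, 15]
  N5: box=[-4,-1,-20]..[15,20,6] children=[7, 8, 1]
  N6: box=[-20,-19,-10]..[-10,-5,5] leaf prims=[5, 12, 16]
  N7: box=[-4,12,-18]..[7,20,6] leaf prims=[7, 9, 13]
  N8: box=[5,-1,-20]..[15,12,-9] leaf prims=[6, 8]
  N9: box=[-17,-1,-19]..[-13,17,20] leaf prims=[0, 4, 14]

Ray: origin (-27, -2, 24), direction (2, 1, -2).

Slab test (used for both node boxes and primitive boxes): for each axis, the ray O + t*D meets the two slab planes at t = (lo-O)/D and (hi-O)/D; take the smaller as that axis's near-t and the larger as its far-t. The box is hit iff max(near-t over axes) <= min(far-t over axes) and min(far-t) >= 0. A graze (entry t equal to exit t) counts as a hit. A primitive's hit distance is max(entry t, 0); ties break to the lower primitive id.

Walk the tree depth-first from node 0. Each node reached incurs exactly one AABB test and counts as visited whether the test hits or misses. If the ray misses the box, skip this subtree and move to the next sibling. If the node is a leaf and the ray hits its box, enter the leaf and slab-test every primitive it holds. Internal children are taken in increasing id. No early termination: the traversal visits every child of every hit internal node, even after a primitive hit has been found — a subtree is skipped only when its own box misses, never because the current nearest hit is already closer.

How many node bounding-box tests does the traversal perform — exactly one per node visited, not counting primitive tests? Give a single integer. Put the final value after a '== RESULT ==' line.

Traverse from the root:
N0 x:[7/2,43/2] y:[-17,22] z:[2,22] -> hit [7/2,43/2], descend [3, 5, 6, 9]
  N3 x:[11,43/2] y:[-16,-8] z:[3,21] -> miss, prune
  N5 x:[23/2,21] y:[1,22] z:[9,22] -> hit [23/2,21], descend [1, 7, 8]
    N1 x:[33/2,19] y:[4,11] z:[10,12] -> miss, prune
    N7 x:[23/2,17] y:[14,22] z:[9,21] -> hit [14,17] leaf, test {P7@t=33/2, P9(miss), P13(miss)}
    N8 x:[16,21] y:[1,14] z:[33/2,22] -> miss, prune
  N6 x:[7/2,17/2] y:[-17,-3] z:[19/2,17] -> miss, prune
  N9 x:[5,7] y:[1,19] z:[2,43/2] -> hit [5,7] leaf, test {P0(miss), P4(miss), P14(miss)}

Visited [0, 3, 5, 1, 7, 8, 6, 9]. Tests: 8 box, 2 leaf. Nearest: P7.

== RESULT ==
8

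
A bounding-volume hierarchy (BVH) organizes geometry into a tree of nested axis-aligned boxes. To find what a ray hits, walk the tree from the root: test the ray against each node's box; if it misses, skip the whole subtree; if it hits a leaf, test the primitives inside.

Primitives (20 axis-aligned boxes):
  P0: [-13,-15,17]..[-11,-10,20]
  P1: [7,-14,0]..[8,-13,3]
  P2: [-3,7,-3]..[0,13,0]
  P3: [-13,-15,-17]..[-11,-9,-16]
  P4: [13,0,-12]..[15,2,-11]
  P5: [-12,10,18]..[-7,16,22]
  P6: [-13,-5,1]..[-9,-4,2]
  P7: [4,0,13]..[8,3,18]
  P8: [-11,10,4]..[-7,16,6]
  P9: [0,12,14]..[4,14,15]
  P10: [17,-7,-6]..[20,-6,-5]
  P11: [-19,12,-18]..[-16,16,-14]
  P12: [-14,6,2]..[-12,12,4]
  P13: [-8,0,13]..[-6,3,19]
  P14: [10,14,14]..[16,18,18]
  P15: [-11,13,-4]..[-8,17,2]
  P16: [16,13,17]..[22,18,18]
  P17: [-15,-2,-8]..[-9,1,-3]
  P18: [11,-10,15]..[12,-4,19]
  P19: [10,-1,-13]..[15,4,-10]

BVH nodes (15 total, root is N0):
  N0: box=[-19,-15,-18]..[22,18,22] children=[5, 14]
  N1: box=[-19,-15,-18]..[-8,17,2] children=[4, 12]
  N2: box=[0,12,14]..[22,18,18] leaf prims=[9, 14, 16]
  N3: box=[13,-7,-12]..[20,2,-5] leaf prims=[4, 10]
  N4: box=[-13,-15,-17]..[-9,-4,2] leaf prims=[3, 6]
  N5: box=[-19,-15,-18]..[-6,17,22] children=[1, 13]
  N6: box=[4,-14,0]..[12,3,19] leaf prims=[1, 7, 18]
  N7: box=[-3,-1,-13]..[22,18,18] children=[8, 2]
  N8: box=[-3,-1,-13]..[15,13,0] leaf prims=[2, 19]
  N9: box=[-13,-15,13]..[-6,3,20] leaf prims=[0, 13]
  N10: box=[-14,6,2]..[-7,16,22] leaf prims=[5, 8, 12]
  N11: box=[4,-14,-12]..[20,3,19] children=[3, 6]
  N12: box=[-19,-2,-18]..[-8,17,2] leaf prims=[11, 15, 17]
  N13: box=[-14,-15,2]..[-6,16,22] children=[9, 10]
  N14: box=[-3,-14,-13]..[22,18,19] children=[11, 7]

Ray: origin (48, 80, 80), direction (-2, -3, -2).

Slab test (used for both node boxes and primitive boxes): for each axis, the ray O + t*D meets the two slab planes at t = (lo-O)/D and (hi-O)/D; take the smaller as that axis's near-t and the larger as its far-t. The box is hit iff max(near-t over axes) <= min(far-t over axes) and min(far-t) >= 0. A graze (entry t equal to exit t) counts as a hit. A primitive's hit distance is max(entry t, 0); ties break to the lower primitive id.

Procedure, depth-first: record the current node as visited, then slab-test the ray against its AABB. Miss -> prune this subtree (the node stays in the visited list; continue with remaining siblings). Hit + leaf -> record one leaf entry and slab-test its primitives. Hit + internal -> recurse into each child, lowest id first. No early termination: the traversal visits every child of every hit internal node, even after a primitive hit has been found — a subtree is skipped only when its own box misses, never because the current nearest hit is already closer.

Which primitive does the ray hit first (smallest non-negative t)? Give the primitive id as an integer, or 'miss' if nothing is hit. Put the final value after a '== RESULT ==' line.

Trace the traversal:
N0 x:[13,67/2] y:[62/3,95/3] z:[29,49] -> hit [29,95/3], descend [5, 14]
  N5 x:[27,67/2] y:[21,95/3] z:[29,49] -> hit [29,95/3], descend [1, 13]
    N1 x:[28,67/2] y:[21,95/3] z:[39,49] -> miss, prune
    N13 x:[27,31] y:[64/3,95/3] z:[29,39] -> hit [29,31], descend [9, 10]
      N9 x:[27,61/2] y:[77/3,95/3] z:[30,67/2] -> hit [30,61/2] leaf, test {P0@t=30, P13(miss)}
      N10 x:[55/2,31] y:[64/3,74/3] z:[29,39] -> miss, prune
  N14 x:[13,51/2] y:[62/3,94/3] z:[61/2,93/2] -> miss, prune

7 AABB tests over nodes [0, 5, 1, 13, 9, 10, 14]; 1 leaf entered; closest P0.

== RESULT ==
0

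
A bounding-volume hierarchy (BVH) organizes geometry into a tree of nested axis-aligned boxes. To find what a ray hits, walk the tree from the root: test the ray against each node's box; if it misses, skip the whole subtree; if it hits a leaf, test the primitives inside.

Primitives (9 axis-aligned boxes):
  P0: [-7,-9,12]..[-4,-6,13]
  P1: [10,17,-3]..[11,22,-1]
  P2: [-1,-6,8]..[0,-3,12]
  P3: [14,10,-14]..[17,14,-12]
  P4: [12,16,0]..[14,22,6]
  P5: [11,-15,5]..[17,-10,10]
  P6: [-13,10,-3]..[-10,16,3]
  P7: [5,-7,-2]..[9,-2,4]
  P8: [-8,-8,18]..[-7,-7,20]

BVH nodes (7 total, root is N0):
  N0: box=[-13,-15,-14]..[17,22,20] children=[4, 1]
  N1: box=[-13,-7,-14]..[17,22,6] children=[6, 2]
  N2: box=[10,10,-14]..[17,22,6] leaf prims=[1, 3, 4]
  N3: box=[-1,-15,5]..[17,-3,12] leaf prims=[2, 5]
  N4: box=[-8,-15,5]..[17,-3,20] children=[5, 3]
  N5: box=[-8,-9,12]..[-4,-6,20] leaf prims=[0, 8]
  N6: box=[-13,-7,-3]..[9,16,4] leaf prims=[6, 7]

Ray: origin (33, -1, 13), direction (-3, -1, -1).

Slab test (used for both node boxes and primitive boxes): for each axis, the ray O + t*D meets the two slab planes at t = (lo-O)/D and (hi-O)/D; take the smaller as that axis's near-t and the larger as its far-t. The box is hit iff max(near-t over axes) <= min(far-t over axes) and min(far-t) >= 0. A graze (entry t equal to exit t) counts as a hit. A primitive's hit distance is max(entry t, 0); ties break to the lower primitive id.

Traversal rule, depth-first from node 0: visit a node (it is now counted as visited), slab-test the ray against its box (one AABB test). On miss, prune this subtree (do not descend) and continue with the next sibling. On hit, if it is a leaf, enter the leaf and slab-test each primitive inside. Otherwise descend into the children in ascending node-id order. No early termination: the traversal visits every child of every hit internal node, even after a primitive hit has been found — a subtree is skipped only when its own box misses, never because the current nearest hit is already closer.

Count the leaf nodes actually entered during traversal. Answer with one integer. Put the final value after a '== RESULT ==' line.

Traverse from the root:
N0 x:[16/3,46/3] y:[-23,14] z:[-7,27] -> hit [16/3,14], descend [1, 4]
  N1 x:[16/3,46/3] y:[-23,6] z:[7,27] -> miss, prune
  N4 x:[16/3,41/3] y:[2,14] z:[-7,8] -> hit [16/3,8], descend [3, 5]
    N3 x:[16/3,34/3] y:[2,14] z:[1,8] -> hit [16/3,8] leaf, test {P2(miss), P5(miss)}
    N5 x:[37/3,41/3] y:[5,8] z:[-7,1] -> miss, prune

order=[0, 1, 4, 3, 5]  |boxes|=5  |leaves|=1  hit=miss

== RESULT ==
1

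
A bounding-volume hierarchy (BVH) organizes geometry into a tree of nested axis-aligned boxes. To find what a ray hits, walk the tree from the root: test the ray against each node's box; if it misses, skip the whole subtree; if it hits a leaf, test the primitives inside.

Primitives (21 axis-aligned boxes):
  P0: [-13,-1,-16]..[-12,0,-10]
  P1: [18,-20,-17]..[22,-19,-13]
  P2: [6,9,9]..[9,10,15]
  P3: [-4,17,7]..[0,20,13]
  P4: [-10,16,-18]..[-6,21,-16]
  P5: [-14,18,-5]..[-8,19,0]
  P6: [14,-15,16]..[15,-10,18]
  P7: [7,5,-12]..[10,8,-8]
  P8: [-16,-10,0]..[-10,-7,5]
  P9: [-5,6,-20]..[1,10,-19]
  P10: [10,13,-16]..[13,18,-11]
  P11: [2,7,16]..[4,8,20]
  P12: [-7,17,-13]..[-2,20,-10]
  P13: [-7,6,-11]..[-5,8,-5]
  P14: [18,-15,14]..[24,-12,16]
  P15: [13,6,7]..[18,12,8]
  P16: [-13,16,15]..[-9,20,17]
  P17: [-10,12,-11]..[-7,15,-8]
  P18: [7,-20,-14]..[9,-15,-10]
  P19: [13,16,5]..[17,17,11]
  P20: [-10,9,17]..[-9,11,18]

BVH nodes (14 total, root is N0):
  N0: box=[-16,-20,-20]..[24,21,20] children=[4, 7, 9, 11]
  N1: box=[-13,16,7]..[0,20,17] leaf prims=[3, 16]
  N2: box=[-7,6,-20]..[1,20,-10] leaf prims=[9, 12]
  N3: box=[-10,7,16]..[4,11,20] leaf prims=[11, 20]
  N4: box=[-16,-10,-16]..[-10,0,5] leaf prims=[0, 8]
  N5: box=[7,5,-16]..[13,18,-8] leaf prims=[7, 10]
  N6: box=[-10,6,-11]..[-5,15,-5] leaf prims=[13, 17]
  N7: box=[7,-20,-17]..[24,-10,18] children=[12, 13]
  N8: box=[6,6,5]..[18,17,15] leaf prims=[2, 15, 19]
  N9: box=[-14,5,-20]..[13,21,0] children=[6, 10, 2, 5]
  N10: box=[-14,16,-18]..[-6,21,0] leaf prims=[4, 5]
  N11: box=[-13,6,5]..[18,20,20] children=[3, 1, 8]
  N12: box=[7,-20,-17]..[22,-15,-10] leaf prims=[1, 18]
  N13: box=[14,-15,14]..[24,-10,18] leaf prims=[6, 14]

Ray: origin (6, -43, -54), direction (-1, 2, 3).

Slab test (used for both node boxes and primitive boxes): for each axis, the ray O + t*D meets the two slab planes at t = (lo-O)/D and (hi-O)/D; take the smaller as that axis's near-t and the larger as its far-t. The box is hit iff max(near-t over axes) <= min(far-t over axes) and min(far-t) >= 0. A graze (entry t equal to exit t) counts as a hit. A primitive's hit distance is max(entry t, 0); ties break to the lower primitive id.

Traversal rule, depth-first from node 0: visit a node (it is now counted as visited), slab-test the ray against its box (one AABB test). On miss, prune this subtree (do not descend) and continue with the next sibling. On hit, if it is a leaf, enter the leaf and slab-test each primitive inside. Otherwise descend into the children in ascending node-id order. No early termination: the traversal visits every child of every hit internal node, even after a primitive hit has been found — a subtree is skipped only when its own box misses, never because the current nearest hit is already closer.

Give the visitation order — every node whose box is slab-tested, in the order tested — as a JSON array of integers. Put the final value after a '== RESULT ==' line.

Walk:
N0 x:[-18,22] y:[23/2,32] z:[34/3,74/3] -> hit [23/2,22], descend [4, 7, 9, 11]
  N4 x:[16,22] y:[33/2,43/2] z:[38/3,59/3] -> hit [33/2,59/3] leaf, test {P0(miss), P8@t=18}
  N7 x:[-18,-1] y:[23/2,33/2] z:[37/3,24] -> miss, prune
  N9 x:[-7,20] y:[24,32] z:[34/3,18] -> miss, prune
  N11 x:[-12,19] y:[49/2,63/2] z:[59/3,74/3] -> miss, prune

5 AABB tests over nodes [0, 4, 7, 9, 11]; 1 leaf entered; closest P8.

== RESULT ==
[0, 4, 7, 9, 11]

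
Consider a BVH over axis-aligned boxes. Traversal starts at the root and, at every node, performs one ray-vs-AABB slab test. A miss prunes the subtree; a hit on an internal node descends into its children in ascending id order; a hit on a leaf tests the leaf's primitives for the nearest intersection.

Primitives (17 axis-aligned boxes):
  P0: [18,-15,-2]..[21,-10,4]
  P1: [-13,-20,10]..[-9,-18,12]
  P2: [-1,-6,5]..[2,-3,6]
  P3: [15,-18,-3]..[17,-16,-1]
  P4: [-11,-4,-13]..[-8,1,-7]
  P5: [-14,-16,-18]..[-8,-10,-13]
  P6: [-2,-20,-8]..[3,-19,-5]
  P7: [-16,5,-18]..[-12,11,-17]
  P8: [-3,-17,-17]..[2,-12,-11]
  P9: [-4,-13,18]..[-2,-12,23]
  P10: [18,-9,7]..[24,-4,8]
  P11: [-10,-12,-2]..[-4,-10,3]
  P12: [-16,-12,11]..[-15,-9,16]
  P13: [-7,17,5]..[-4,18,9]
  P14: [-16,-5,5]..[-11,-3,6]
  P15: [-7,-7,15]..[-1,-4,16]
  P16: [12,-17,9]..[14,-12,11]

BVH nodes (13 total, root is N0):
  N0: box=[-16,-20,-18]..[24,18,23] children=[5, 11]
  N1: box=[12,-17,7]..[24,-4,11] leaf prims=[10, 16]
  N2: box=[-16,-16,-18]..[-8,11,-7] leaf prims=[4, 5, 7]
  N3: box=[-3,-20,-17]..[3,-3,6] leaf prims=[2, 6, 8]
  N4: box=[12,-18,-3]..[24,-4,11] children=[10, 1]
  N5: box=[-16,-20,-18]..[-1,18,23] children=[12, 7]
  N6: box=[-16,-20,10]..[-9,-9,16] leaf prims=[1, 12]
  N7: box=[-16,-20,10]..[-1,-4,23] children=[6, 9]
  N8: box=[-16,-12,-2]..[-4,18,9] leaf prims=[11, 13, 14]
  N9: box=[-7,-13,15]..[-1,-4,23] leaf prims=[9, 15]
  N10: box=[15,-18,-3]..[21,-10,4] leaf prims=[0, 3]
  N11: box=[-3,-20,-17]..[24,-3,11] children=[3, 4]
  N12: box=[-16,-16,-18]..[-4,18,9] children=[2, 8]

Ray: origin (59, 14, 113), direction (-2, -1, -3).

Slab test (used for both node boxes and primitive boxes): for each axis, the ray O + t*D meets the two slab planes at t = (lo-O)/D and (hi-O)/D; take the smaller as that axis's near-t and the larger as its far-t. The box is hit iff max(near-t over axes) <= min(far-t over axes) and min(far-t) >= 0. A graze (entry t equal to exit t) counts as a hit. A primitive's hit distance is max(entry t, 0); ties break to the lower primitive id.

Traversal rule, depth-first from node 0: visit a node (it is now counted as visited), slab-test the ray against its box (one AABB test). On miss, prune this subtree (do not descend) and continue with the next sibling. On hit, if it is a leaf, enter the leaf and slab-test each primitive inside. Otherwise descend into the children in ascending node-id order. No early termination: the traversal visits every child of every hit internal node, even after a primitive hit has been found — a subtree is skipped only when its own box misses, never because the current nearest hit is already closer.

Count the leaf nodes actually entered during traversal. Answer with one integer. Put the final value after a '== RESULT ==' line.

Trace the traversal:
N0 x:[35/2,75/2] y:[-4,34] z:[30,131/3] -> hit [30,34], descend [5, 11]
  N5 x:[30,75/2] y:[-4,34] z:[30,131/3] -> hit [30,34], descend [7, 12]
    N7 x:[30,75/2] y:[18,34] z:[30,103/3] -> hit [30,34], descend [6, 9]
      N6 x:[34,75/2] y:[23,34] z:[97/3,103/3] -> hit [34,34] leaf, test {P1@t=34, P12(miss)}
      N9 x:[30,33] y:[18,27] z:[30,98/3] -> miss, prune
    N12 x:[63/2,75/2] y:[-4,30] z:[104/3,131/3] -> miss, prune
  N11 x:[35/2,31] y:[17,34] z:[34,130/3] -> miss, prune

order=[0, 5, 7, 6, 9, 12, 11]  |boxes|=7  |leaves|=1  hit=P1

== RESULT ==
1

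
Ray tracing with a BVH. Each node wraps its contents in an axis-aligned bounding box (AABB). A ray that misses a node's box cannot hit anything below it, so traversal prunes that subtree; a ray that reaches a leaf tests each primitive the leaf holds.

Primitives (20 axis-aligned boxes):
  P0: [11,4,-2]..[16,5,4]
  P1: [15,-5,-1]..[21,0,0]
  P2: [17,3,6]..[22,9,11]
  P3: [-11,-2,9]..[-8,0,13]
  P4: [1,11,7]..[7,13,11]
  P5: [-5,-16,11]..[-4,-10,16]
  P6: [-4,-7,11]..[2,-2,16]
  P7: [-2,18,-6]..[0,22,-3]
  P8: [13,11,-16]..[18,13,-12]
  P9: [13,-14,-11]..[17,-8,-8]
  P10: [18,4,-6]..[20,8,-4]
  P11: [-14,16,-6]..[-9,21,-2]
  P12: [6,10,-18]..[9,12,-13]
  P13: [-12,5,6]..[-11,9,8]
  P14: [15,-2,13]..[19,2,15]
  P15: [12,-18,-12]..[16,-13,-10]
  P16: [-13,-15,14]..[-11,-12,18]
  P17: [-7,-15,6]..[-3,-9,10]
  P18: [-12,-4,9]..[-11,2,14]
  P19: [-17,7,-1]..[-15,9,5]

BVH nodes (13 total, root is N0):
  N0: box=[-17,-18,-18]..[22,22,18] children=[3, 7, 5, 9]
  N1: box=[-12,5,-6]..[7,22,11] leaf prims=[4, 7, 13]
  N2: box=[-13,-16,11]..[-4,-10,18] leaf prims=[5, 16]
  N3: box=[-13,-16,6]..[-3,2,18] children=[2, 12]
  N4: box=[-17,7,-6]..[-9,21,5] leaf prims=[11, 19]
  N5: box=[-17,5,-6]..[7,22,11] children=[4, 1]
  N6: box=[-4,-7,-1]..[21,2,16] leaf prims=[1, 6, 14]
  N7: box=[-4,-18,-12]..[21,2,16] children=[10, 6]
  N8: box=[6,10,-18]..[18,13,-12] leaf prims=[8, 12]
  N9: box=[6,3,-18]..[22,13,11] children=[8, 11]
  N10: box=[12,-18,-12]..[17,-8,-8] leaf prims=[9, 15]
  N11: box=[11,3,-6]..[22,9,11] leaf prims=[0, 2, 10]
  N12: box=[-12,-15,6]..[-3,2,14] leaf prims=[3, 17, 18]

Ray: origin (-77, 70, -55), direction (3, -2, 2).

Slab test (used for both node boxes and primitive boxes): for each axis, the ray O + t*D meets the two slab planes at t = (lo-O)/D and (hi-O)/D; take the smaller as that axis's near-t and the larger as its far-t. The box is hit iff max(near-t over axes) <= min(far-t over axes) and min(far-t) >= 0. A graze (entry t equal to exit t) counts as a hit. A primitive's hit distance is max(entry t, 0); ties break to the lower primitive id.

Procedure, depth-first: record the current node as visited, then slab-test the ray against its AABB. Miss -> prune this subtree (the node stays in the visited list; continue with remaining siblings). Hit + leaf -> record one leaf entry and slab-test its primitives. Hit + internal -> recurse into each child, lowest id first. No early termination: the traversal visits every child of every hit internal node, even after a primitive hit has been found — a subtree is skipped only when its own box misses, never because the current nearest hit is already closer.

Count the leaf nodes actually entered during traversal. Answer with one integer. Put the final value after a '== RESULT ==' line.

Walk:
N0 x:[20,33] y:[24,44] z:[37/2,73/2] -> hit [24,33], descend [3, 5, 7, 9]
  N3 x:[64/3,74/3] y:[34,43] z:[61/2,73/2] -> miss, prune
  N5 x:[20,28] y:[24,65/2] z:[49/2,33] -> hit [49/2,28], descend [1, 4]
    N1 x:[65/3,28] y:[24,65/2] z:[49/2,33] -> hit [49/2,28] leaf, test {P4(miss), P7@t=25, P13(miss)}
    N4 x:[20,68/3] y:[49/2,63/2] z:[49/2,30] -> miss, prune
  N7 x:[73/3,98/3] y:[34,44] z:[43/2,71/2] -> miss, prune
  N9 x:[83/3,33] y:[57/2,67/2] z:[37/2,33] -> hit [57/2,33], descend [8, 11]
    N8 x:[83/3,95/3] y:[57/2,30] z:[37/2,43/2] -> miss, prune
    N11 x:[88/3,33] y:[61/2,67/2] z:[49/2,33] -> hit [61/2,33] leaf, test {P0(miss), P2@t=94/3, P10(miss)}

order=[0, 3, 5, 1, 4, 7, 9, 8, 11]  |boxes|=9  |leaves|=2  hit=P7

== RESULT ==
2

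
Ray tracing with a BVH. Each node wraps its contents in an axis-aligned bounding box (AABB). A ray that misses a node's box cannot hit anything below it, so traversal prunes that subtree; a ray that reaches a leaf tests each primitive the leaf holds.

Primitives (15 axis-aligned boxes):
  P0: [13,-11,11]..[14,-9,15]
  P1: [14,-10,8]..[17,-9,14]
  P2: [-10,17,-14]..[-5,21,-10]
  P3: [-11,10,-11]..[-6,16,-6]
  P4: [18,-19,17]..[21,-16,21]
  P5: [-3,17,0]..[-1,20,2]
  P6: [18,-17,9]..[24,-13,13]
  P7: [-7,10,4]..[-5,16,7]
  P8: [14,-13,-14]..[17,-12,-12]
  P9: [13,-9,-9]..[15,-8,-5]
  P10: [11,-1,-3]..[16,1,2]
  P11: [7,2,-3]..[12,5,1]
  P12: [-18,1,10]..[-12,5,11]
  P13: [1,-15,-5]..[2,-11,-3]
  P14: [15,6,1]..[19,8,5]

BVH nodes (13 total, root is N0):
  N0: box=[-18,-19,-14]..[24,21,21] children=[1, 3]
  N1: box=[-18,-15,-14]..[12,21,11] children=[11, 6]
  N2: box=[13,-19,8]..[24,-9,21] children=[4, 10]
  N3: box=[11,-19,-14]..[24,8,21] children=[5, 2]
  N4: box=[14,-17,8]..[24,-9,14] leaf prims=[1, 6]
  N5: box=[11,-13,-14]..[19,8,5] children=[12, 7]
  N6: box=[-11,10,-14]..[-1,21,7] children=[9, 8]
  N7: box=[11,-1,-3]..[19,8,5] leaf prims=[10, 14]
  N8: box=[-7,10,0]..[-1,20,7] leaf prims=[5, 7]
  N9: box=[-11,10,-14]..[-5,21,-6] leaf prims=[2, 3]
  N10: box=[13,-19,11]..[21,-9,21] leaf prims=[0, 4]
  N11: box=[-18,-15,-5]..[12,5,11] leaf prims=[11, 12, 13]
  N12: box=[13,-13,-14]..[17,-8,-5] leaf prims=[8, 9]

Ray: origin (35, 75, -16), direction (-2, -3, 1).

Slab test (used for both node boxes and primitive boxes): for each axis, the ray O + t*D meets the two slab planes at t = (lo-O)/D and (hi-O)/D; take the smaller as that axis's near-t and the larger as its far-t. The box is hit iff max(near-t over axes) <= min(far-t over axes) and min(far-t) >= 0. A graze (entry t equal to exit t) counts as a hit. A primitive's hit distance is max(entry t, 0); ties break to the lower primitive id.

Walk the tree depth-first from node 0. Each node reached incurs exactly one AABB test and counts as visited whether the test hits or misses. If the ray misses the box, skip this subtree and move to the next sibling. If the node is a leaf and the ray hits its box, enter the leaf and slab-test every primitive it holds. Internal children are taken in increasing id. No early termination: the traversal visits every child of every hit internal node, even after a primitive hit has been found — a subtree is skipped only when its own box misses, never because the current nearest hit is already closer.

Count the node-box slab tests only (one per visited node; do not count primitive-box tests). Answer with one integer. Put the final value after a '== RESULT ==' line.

Trace the traversal:
N0 x:[11/2,53/2] y:[18,94/3] z:[2,37] -> hit [18,53/2], descend [1, 3]
  N1 x:[23/2,53/2] y:[18,30] z:[2,27] -> hit [18,53/2], descend [6, 11]
    N6 x:[18,23] y:[18,65/3] z:[2,23] -> hit [18,65/3], descend [8, 9]
      N8 x:[18,21] y:[55/3,65/3] z:[16,23] -> hit [55/3,21] leaf, test {P5(miss), P7@t=20}
      N9 x:[20,23] y:[18,65/3] z:[2,10] -> miss, prune
    N11 x:[23/2,53/2] y:[70/3,30] z:[11,27] -> hit [70/3,53/2] leaf, test {P11(miss), P12(miss), P13(miss)}
  N3 x:[11/2,12] y:[67/3,94/3] z:[2,37] -> miss, prune

Visited [0, 1, 6, 8, 9, 11, 3]. Tests: 7 box, 2 leaf. Nearest: P7.

== RESULT ==
7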